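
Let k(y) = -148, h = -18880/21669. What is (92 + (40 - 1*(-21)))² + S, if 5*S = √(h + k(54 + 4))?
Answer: 23409 + 2*I*√17475463437/108345 ≈ 23409.0 + 2.4403*I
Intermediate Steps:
h = -18880/21669 (h = -18880*1/21669 = -18880/21669 ≈ -0.87129)
S = 2*I*√17475463437/108345 (S = √(-18880/21669 - 148)/5 = √(-3225892/21669)/5 = (2*I*√17475463437/21669)/5 = 2*I*√17475463437/108345 ≈ 2.4403*I)
(92 + (40 - 1*(-21)))² + S = (92 + (40 - 1*(-21)))² + 2*I*√17475463437/108345 = (92 + (40 + 21))² + 2*I*√17475463437/108345 = (92 + 61)² + 2*I*√17475463437/108345 = 153² + 2*I*√17475463437/108345 = 23409 + 2*I*√17475463437/108345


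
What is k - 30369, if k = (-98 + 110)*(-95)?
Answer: -31509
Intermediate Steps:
k = -1140 (k = 12*(-95) = -1140)
k - 30369 = -1140 - 30369 = -31509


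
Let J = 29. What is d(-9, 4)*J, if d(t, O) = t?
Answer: -261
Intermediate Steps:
d(-9, 4)*J = -9*29 = -261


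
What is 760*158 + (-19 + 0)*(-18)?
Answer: 120422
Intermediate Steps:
760*158 + (-19 + 0)*(-18) = 120080 - 19*(-18) = 120080 + 342 = 120422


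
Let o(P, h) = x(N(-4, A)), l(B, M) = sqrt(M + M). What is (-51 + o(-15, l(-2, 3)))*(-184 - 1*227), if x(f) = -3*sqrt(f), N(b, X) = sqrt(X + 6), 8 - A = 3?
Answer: 20961 + 1233*11**(1/4) ≈ 23207.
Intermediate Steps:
A = 5 (A = 8 - 1*3 = 8 - 3 = 5)
N(b, X) = sqrt(6 + X)
l(B, M) = sqrt(2)*sqrt(M) (l(B, M) = sqrt(2*M) = sqrt(2)*sqrt(M))
o(P, h) = -3*11**(1/4) (o(P, h) = -3*(6 + 5)**(1/4) = -3*11**(1/4))
(-51 + o(-15, l(-2, 3)))*(-184 - 1*227) = (-51 - 3*11**(1/4))*(-184 - 1*227) = (-51 - 3*11**(1/4))*(-184 - 227) = (-51 - 3*11**(1/4))*(-411) = 20961 + 1233*11**(1/4)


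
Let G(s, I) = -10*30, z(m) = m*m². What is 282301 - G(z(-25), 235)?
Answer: 282601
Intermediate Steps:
z(m) = m³
G(s, I) = -300
282301 - G(z(-25), 235) = 282301 - 1*(-300) = 282301 + 300 = 282601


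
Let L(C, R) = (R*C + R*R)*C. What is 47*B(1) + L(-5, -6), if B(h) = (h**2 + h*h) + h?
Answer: -189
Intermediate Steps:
B(h) = h + 2*h**2 (B(h) = (h**2 + h**2) + h = 2*h**2 + h = h + 2*h**2)
L(C, R) = C*(R**2 + C*R) (L(C, R) = (C*R + R**2)*C = (R**2 + C*R)*C = C*(R**2 + C*R))
47*B(1) + L(-5, -6) = 47*(1*(1 + 2*1)) - 5*(-6)*(-5 - 6) = 47*(1*(1 + 2)) - 5*(-6)*(-11) = 47*(1*3) - 330 = 47*3 - 330 = 141 - 330 = -189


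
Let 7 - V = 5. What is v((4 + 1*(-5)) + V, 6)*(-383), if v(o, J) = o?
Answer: -383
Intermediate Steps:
V = 2 (V = 7 - 1*5 = 7 - 5 = 2)
v((4 + 1*(-5)) + V, 6)*(-383) = ((4 + 1*(-5)) + 2)*(-383) = ((4 - 5) + 2)*(-383) = (-1 + 2)*(-383) = 1*(-383) = -383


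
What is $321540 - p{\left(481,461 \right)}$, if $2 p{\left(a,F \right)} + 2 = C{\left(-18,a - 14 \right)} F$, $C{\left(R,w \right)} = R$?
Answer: $325690$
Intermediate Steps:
$p{\left(a,F \right)} = -1 - 9 F$ ($p{\left(a,F \right)} = -1 + \frac{\left(-18\right) F}{2} = -1 - 9 F$)
$321540 - p{\left(481,461 \right)} = 321540 - \left(-1 - 4149\right) = 321540 - -4150 = 321540 + 4150 = 325690$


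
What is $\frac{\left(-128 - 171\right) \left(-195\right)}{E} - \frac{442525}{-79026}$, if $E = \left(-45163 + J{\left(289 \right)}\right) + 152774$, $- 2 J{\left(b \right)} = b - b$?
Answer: $\frac{52228168705}{8504066886} \approx 6.1415$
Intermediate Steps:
$J{\left(b \right)} = 0$ ($J{\left(b \right)} = - \frac{b - b}{2} = \left(- \frac{1}{2}\right) 0 = 0$)
$E = 107611$ ($E = \left(-45163 + 0\right) + 152774 = -45163 + 152774 = 107611$)
$\frac{\left(-128 - 171\right) \left(-195\right)}{E} - \frac{442525}{-79026} = \frac{\left(-128 - 171\right) \left(-195\right)}{107611} - \frac{442525}{-79026} = \left(-299\right) \left(-195\right) \frac{1}{107611} - - \frac{442525}{79026} = 58305 \cdot \frac{1}{107611} + \frac{442525}{79026} = \frac{58305}{107611} + \frac{442525}{79026} = \frac{52228168705}{8504066886}$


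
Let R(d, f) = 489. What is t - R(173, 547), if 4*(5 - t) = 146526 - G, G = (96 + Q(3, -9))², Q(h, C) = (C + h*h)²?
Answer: -69623/2 ≈ -34812.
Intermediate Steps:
Q(h, C) = (C + h²)²
G = 9216 (G = (96 + (-9 + 3²)²)² = (96 + (-9 + 9)²)² = (96 + 0²)² = (96 + 0)² = 96² = 9216)
t = -68645/2 (t = 5 - (146526 - 1*9216)/4 = 5 - (146526 - 9216)/4 = 5 - ¼*137310 = 5 - 68655/2 = -68645/2 ≈ -34323.)
t - R(173, 547) = -68645/2 - 1*489 = -68645/2 - 489 = -69623/2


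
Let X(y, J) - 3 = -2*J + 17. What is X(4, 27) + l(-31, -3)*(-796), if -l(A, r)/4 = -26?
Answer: -82818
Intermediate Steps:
l(A, r) = 104 (l(A, r) = -4*(-26) = 104)
X(y, J) = 20 - 2*J (X(y, J) = 3 + (-2*J + 17) = 3 + (17 - 2*J) = 20 - 2*J)
X(4, 27) + l(-31, -3)*(-796) = (20 - 2*27) + 104*(-796) = (20 - 54) - 82784 = -34 - 82784 = -82818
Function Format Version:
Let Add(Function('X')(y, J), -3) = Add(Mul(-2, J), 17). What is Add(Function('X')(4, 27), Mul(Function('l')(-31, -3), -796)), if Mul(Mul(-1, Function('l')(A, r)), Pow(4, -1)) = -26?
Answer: -82818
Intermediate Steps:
Function('l')(A, r) = 104 (Function('l')(A, r) = Mul(-4, -26) = 104)
Function('X')(y, J) = Add(20, Mul(-2, J)) (Function('X')(y, J) = Add(3, Add(Mul(-2, J), 17)) = Add(3, Add(17, Mul(-2, J))) = Add(20, Mul(-2, J)))
Add(Function('X')(4, 27), Mul(Function('l')(-31, -3), -796)) = Add(Add(20, Mul(-2, 27)), Mul(104, -796)) = Add(Add(20, -54), -82784) = Add(-34, -82784) = -82818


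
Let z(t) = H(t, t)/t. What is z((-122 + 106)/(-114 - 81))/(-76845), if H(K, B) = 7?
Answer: -91/81968 ≈ -0.0011102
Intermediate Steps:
z(t) = 7/t
z((-122 + 106)/(-114 - 81))/(-76845) = (7/(((-122 + 106)/(-114 - 81))))/(-76845) = (7/((-16/(-195))))*(-1/76845) = (7/((-16*(-1/195))))*(-1/76845) = (7/(16/195))*(-1/76845) = (7*(195/16))*(-1/76845) = (1365/16)*(-1/76845) = -91/81968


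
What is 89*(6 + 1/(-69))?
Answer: 36757/69 ≈ 532.71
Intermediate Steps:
89*(6 + 1/(-69)) = 89*(6 - 1/69) = 89*(413/69) = 36757/69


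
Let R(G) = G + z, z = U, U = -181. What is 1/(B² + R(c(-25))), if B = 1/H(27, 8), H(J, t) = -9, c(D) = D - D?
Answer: -81/14660 ≈ -0.0055252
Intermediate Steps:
c(D) = 0
z = -181
R(G) = -181 + G (R(G) = G - 181 = -181 + G)
B = -⅑ (B = 1/(-9) = -⅑ ≈ -0.11111)
1/(B² + R(c(-25))) = 1/((-⅑)² + (-181 + 0)) = 1/(1/81 - 181) = 1/(-14660/81) = -81/14660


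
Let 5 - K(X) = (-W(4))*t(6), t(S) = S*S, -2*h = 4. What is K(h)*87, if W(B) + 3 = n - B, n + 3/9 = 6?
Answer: -3741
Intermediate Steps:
n = 17/3 (n = -⅓ + 6 = 17/3 ≈ 5.6667)
h = -2 (h = -½*4 = -2)
t(S) = S²
W(B) = 8/3 - B (W(B) = -3 + (17/3 - B) = 8/3 - B)
K(X) = -43 (K(X) = 5 - (-(8/3 - 1*4))*6² = 5 - (-(8/3 - 4))*36 = 5 - (-1*(-4/3))*36 = 5 - 4*36/3 = 5 - 1*48 = 5 - 48 = -43)
K(h)*87 = -43*87 = -3741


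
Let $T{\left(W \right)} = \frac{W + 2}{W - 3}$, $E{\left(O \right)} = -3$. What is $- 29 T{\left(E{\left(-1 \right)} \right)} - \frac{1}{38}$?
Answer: $- \frac{277}{57} \approx -4.8596$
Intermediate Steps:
$T{\left(W \right)} = \frac{2 + W}{-3 + W}$
$- 29 T{\left(E{\left(-1 \right)} \right)} - \frac{1}{38} = - 29 \frac{2 - 3}{-3 - 3} - \frac{1}{38} = - 29 \frac{1}{-6} \left(-1\right) - \frac{1}{38} = - 29 \left(\left(- \frac{1}{6}\right) \left(-1\right)\right) - \frac{1}{38} = \left(-29\right) \frac{1}{6} - \frac{1}{38} = - \frac{29}{6} - \frac{1}{38} = - \frac{277}{57}$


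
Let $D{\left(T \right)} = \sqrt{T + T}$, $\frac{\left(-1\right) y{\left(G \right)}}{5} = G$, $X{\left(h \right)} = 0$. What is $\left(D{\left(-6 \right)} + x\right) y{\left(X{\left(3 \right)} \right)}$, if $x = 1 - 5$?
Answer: $0$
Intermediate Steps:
$y{\left(G \right)} = - 5 G$
$D{\left(T \right)} = \sqrt{2} \sqrt{T}$ ($D{\left(T \right)} = \sqrt{2 T} = \sqrt{2} \sqrt{T}$)
$x = -4$
$\left(D{\left(-6 \right)} + x\right) y{\left(X{\left(3 \right)} \right)} = \left(\sqrt{2} \sqrt{-6} - 4\right) \left(\left(-5\right) 0\right) = \left(\sqrt{2} i \sqrt{6} - 4\right) 0 = \left(2 i \sqrt{3} - 4\right) 0 = \left(-4 + 2 i \sqrt{3}\right) 0 = 0$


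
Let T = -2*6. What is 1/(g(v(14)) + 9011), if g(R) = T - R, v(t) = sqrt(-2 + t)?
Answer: 8999/80981989 + 2*sqrt(3)/80981989 ≈ 0.00011117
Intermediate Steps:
T = -12
g(R) = -12 - R
1/(g(v(14)) + 9011) = 1/((-12 - sqrt(-2 + 14)) + 9011) = 1/((-12 - sqrt(12)) + 9011) = 1/((-12 - 2*sqrt(3)) + 9011) = 1/(8999 - 2*sqrt(3))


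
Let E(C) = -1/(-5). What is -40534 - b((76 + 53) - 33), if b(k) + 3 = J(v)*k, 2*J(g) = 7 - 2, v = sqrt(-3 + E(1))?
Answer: -40771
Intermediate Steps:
E(C) = 1/5 (E(C) = -1*(-1/5) = 1/5)
v = I*sqrt(70)/5 (v = sqrt(-3 + 1/5) = sqrt(-14/5) = I*sqrt(70)/5 ≈ 1.6733*I)
J(g) = 5/2 (J(g) = (7 - 2)/2 = (1/2)*5 = 5/2)
b(k) = -3 + 5*k/2
-40534 - b((76 + 53) - 33) = -40534 - (-3 + 5*((76 + 53) - 33)/2) = -40534 - (-3 + 5*(129 - 33)/2) = -40534 - (-3 + (5/2)*96) = -40534 - (-3 + 240) = -40534 - 1*237 = -40534 - 237 = -40771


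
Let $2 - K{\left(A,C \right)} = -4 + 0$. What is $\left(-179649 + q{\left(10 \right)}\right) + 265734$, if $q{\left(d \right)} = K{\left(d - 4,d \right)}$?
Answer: $86091$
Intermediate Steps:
$K{\left(A,C \right)} = 6$ ($K{\left(A,C \right)} = 2 - \left(-4 + 0\right) = 2 - -4 = 2 + 4 = 6$)
$q{\left(d \right)} = 6$
$\left(-179649 + q{\left(10 \right)}\right) + 265734 = \left(-179649 + 6\right) + 265734 = -179643 + 265734 = 86091$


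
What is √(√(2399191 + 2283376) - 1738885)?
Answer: √(-1738885 + √4682567) ≈ 1317.8*I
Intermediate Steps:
√(√(2399191 + 2283376) - 1738885) = √(√4682567 - 1738885) = √(-1738885 + √4682567)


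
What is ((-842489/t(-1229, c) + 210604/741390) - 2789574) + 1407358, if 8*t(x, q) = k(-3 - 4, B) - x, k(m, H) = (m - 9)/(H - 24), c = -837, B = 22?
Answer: -636313074288706/458549715 ≈ -1.3877e+6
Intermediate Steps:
k(m, H) = (-9 + m)/(-24 + H)
t(x, q) = 1 - x/8 (t(x, q) = ((-9 + (-3 - 4))/(-24 + 22) - x)/8 = ((-9 - 7)/(-2) - x)/8 = (-½*(-16) - x)/8 = (8 - x)/8 = 1 - x/8)
((-842489/t(-1229, c) + 210604/741390) - 2789574) + 1407358 = ((-842489/(1 - ⅛*(-1229)) + 210604/741390) - 2789574) + 1407358 = ((-842489/(1 + 1229/8) + 210604*(1/741390)) - 2789574) + 1407358 = ((-842489/1237/8 + 105302/370695) - 2789574) + 1407358 = ((-842489*8/1237 + 105302/370695) - 2789574) + 1407358 = ((-6739912/1237 + 105302/370695) - 2789574) + 1407358 = (-2498321420266/458549715 - 2789574) + 1407358 = -1281656684091676/458549715 + 1407358 = -636313074288706/458549715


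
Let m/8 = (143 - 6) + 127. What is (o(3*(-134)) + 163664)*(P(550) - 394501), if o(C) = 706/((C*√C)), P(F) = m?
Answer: -64219953296 - 138513317*I*√402/80802 ≈ -6.422e+10 - 34370.0*I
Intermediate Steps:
m = 2112 (m = 8*((143 - 6) + 127) = 8*(137 + 127) = 8*264 = 2112)
P(F) = 2112
o(C) = 706/C^(3/2) (o(C) = 706/(C^(3/2)) = 706/C^(3/2))
(o(3*(-134)) + 163664)*(P(550) - 394501) = (706/(3*(-134))^(3/2) + 163664)*(2112 - 394501) = (706/(-402)^(3/2) + 163664)*(-392389) = (706*(I*√402/161604) + 163664)*(-392389) = (353*I*√402/80802 + 163664)*(-392389) = (163664 + 353*I*√402/80802)*(-392389) = -64219953296 - 138513317*I*√402/80802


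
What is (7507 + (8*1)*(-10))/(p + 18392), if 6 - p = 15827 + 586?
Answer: 7427/1985 ≈ 3.7416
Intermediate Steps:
p = -16407 (p = 6 - (15827 + 586) = 6 - 1*16413 = 6 - 16413 = -16407)
(7507 + (8*1)*(-10))/(p + 18392) = (7507 + (8*1)*(-10))/(-16407 + 18392) = (7507 + 8*(-10))/1985 = (7507 - 80)*(1/1985) = 7427*(1/1985) = 7427/1985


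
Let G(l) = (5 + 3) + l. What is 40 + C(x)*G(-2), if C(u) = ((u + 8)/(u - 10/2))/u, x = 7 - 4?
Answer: 29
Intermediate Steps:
G(l) = 8 + l
x = 3
C(u) = (8 + u)/(u*(-5 + u)) (C(u) = ((8 + u)/(u - 10*½))/u = ((8 + u)/(u - 5))/u = ((8 + u)/(-5 + u))/u = (8 + u)/(u*(-5 + u)))
40 + C(x)*G(-2) = 40 + ((8 + 3)/(3*(-5 + 3)))*(8 - 2) = 40 + ((⅓)*11/(-2))*6 = 40 + ((⅓)*(-½)*11)*6 = 40 - 11/6*6 = 40 - 11 = 29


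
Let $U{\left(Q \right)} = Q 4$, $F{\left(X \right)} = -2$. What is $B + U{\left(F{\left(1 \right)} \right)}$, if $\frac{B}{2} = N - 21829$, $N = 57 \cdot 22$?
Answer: $-41158$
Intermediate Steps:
$N = 1254$
$U{\left(Q \right)} = 4 Q$
$B = -41150$ ($B = 2 \left(1254 - 21829\right) = 2 \left(-20575\right) = -41150$)
$B + U{\left(F{\left(1 \right)} \right)} = -41150 + 4 \left(-2\right) = -41150 - 8 = -41158$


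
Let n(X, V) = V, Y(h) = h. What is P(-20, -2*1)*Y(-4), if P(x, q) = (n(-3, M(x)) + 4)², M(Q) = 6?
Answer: -400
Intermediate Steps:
P(x, q) = 100 (P(x, q) = (6 + 4)² = 10² = 100)
P(-20, -2*1)*Y(-4) = 100*(-4) = -400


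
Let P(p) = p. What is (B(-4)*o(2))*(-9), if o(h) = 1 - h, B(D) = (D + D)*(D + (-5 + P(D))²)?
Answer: -5544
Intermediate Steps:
B(D) = 2*D*(D + (-5 + D)²) (B(D) = (D + D)*(D + (-5 + D)²) = (2*D)*(D + (-5 + D)²) = 2*D*(D + (-5 + D)²))
(B(-4)*o(2))*(-9) = ((2*(-4)*(-4 + (-5 - 4)²))*(1 - 1*2))*(-9) = ((2*(-4)*(-4 + (-9)²))*(1 - 2))*(-9) = ((2*(-4)*(-4 + 81))*(-1))*(-9) = ((2*(-4)*77)*(-1))*(-9) = -616*(-1)*(-9) = 616*(-9) = -5544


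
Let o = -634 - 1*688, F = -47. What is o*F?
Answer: 62134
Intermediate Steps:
o = -1322 (o = -634 - 688 = -1322)
o*F = -1322*(-47) = 62134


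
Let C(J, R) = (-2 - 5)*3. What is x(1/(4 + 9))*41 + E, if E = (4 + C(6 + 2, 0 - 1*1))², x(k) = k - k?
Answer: 289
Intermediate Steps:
x(k) = 0
C(J, R) = -21 (C(J, R) = -7*3 = -21)
E = 289 (E = (4 - 21)² = (-17)² = 289)
x(1/(4 + 9))*41 + E = 0*41 + 289 = 0 + 289 = 289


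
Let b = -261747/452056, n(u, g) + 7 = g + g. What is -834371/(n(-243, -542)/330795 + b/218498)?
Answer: 27262008036180482186160/107848289688673 ≈ 2.5278e+8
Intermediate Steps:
n(u, g) = -7 + 2*g (n(u, g) = -7 + (g + g) = -7 + 2*g)
b = -261747/452056 (b = -261747*1/452056 = -261747/452056 ≈ -0.57901)
-834371/(n(-243, -542)/330795 + b/218498) = -834371/((-7 + 2*(-542))/330795 - 261747/452056/218498) = -834371/((-7 - 1084)*(1/330795) - 261747/452056*1/218498) = -834371/(-1091*1/330795 - 261747/98773331888) = -834371/(-1091/330795 - 261747/98773331888) = -834371/(-107848289688673/32673724321890960) = -834371*(-32673724321890960/107848289688673) = 27262008036180482186160/107848289688673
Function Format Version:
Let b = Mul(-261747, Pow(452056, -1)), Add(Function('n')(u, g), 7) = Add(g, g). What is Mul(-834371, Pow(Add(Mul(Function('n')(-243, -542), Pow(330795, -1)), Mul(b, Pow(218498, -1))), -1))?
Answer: Rational(27262008036180482186160, 107848289688673) ≈ 2.5278e+8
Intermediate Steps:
Function('n')(u, g) = Add(-7, Mul(2, g)) (Function('n')(u, g) = Add(-7, Add(g, g)) = Add(-7, Mul(2, g)))
b = Rational(-261747, 452056) (b = Mul(-261747, Rational(1, 452056)) = Rational(-261747, 452056) ≈ -0.57901)
Mul(-834371, Pow(Add(Mul(Function('n')(-243, -542), Pow(330795, -1)), Mul(b, Pow(218498, -1))), -1)) = Mul(-834371, Pow(Add(Mul(Add(-7, Mul(2, -542)), Pow(330795, -1)), Mul(Rational(-261747, 452056), Pow(218498, -1))), -1)) = Mul(-834371, Pow(Add(Mul(Add(-7, -1084), Rational(1, 330795)), Mul(Rational(-261747, 452056), Rational(1, 218498))), -1)) = Mul(-834371, Pow(Add(Mul(-1091, Rational(1, 330795)), Rational(-261747, 98773331888)), -1)) = Mul(-834371, Pow(Add(Rational(-1091, 330795), Rational(-261747, 98773331888)), -1)) = Mul(-834371, Pow(Rational(-107848289688673, 32673724321890960), -1)) = Mul(-834371, Rational(-32673724321890960, 107848289688673)) = Rational(27262008036180482186160, 107848289688673)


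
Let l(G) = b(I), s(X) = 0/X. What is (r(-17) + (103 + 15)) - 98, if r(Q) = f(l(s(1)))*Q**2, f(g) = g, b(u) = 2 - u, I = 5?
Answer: -847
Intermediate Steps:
s(X) = 0
l(G) = -3 (l(G) = 2 - 1*5 = 2 - 5 = -3)
r(Q) = -3*Q**2
(r(-17) + (103 + 15)) - 98 = (-3*(-17)**2 + (103 + 15)) - 98 = (-3*289 + 118) - 98 = (-867 + 118) - 98 = -749 - 98 = -847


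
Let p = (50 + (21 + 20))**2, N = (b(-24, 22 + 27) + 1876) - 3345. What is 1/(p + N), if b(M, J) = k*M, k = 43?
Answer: 1/5780 ≈ 0.00017301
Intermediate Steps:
b(M, J) = 43*M
N = -2501 (N = (43*(-24) + 1876) - 3345 = (-1032 + 1876) - 3345 = 844 - 3345 = -2501)
p = 8281 (p = (50 + 41)**2 = 91**2 = 8281)
1/(p + N) = 1/(8281 - 2501) = 1/5780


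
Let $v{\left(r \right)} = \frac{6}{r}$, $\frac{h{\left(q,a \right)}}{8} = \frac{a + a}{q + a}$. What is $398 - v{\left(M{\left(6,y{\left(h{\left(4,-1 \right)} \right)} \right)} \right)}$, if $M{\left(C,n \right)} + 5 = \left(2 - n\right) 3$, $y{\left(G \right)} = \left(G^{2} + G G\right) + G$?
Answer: $\frac{183496}{461} \approx 398.04$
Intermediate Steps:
$h{\left(q,a \right)} = \frac{16 a}{a + q}$ ($h{\left(q,a \right)} = 8 \frac{a + a}{q + a} = 8 \frac{2 a}{a + q} = \frac{16 a}{a + q}$)
$y{\left(G \right)} = G + 2 G^{2}$ ($y{\left(G \right)} = \left(G^{2} + G^{2}\right) + G = 2 G^{2} + G = G + 2 G^{2}$)
$M{\left(C,n \right)} = 1 - 3 n$ ($M{\left(C,n \right)} = -5 + \left(2 - n\right) 3 = -5 - \left(-6 + 3 n\right) = 1 - 3 n$)
$398 - v{\left(M{\left(6,y{\left(h{\left(4,-1 \right)} \right)} \right)} \right)} = 398 - \frac{6}{1 - 3 \cdot 16 \left(-1\right) \frac{1}{-1 + 4} \left(1 + 2 \cdot 16 \left(-1\right) \frac{1}{-1 + 4}\right)} = 398 - \frac{6}{1 - 3 \cdot 16 \left(-1\right) \frac{1}{3} \left(1 + 2 \cdot 16 \left(-1\right) \frac{1}{3}\right)} = 398 - \frac{6}{1 - 3 \left(- \frac{16 \left(1 + 2 \left(- \frac{16}{3}\right)\right)}{3}\right)} = 398 - \frac{6}{1 - 3 \left(- \frac{16 \left(1 - \frac{32}{3}\right)}{3}\right)} = 398 - \frac{6}{1 - 3 \left(\left(- \frac{16}{3}\right) \left(- \frac{29}{3}\right)\right)} = 398 - \frac{6}{1 - \frac{464}{3}} = 398 - \frac{6}{- \frac{461}{3}} = 398 - 6 \left(- \frac{3}{461}\right) = 398 - - \frac{18}{461} = 398 + \frac{18}{461} = \frac{183496}{461}$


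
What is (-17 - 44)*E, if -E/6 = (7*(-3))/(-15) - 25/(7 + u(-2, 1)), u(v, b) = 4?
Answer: -17568/55 ≈ -319.42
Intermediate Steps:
E = 288/55 (E = -6*((7*(-3))/(-15) - 25/(7 + 4)) = -6*(-21*(-1/15) - 25/11) = -6*(7/5 - 25*1/11) = -6*(7/5 - 25/11) = -6*(-48/55) = 288/55 ≈ 5.2364)
(-17 - 44)*E = (-17 - 44)*(288/55) = -61*288/55 = -17568/55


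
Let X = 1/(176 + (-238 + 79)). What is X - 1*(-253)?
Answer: 4302/17 ≈ 253.06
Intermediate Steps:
X = 1/17 (X = 1/(176 - 159) = 1/17 ≈ 0.058824)
X - 1*(-253) = 1/17 - 1*(-253) = 1/17 + 253 = 4302/17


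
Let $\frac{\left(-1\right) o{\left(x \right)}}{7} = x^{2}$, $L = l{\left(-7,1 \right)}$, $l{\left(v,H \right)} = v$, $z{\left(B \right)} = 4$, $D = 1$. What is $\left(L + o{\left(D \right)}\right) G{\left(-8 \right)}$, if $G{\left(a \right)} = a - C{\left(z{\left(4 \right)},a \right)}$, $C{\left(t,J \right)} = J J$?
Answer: $1008$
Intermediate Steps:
$L = -7$
$C{\left(t,J \right)} = J^{2}$
$o{\left(x \right)} = - 7 x^{2}$
$G{\left(a \right)} = a - a^{2}$
$\left(L + o{\left(D \right)}\right) G{\left(-8 \right)} = \left(-7 - 7 \cdot 1^{2}\right) \left(- 8 \left(1 - -8\right)\right) = \left(-7 - 7\right) \left(- 8 \left(1 + 8\right)\right) = \left(-7 - 7\right) \left(\left(-8\right) 9\right) = \left(-14\right) \left(-72\right) = 1008$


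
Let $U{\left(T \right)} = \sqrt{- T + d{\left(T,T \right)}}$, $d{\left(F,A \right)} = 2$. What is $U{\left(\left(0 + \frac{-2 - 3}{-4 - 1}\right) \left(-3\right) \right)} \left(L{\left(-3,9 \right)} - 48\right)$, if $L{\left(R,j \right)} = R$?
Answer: $- 51 \sqrt{5} \approx -114.04$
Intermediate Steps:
$U{\left(T \right)} = \sqrt{2 - T}$ ($U{\left(T \right)} = \sqrt{- T + 2} = \sqrt{2 - T}$)
$U{\left(\left(0 + \frac{-2 - 3}{-4 - 1}\right) \left(-3\right) \right)} \left(L{\left(-3,9 \right)} - 48\right) = \sqrt{2 - \left(0 + \frac{-2 - 3}{-4 - 1}\right) \left(-3\right)} \left(-3 - 48\right) = \sqrt{2 - \left(0 - \frac{5}{-5}\right) \left(-3\right)} \left(-51\right) = \sqrt{2 - \left(0 - -1\right) \left(-3\right)} \left(-51\right) = \sqrt{2 - \left(0 + 1\right) \left(-3\right)} \left(-51\right) = \sqrt{2 - 1 \left(-3\right)} \left(-51\right) = \sqrt{2 - -3} \left(-51\right) = \sqrt{2 + 3} \left(-51\right) = \sqrt{5} \left(-51\right) = - 51 \sqrt{5}$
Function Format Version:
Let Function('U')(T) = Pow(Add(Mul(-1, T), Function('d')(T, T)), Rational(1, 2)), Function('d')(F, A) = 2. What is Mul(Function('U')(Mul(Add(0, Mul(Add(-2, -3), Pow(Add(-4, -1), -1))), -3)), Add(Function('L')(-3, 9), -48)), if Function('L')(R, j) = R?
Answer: Mul(-51, Pow(5, Rational(1, 2))) ≈ -114.04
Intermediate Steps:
Function('U')(T) = Pow(Add(2, Mul(-1, T)), Rational(1, 2)) (Function('U')(T) = Pow(Add(Mul(-1, T), 2), Rational(1, 2)) = Pow(Add(2, Mul(-1, T)), Rational(1, 2)))
Mul(Function('U')(Mul(Add(0, Mul(Add(-2, -3), Pow(Add(-4, -1), -1))), -3)), Add(Function('L')(-3, 9), -48)) = Mul(Pow(Add(2, Mul(-1, Mul(Add(0, Mul(Add(-2, -3), Pow(Add(-4, -1), -1))), -3))), Rational(1, 2)), Add(-3, -48)) = Mul(Pow(Add(2, Mul(-1, Mul(Add(0, Mul(-5, Pow(-5, -1))), -3))), Rational(1, 2)), -51) = Mul(Pow(Add(2, Mul(-1, Mul(Add(0, Mul(-5, Rational(-1, 5))), -3))), Rational(1, 2)), -51) = Mul(Pow(Add(2, Mul(-1, Mul(Add(0, 1), -3))), Rational(1, 2)), -51) = Mul(Pow(Add(2, Mul(-1, Mul(1, -3))), Rational(1, 2)), -51) = Mul(Pow(Add(2, Mul(-1, -3)), Rational(1, 2)), -51) = Mul(Pow(Add(2, 3), Rational(1, 2)), -51) = Mul(Pow(5, Rational(1, 2)), -51) = Mul(-51, Pow(5, Rational(1, 2)))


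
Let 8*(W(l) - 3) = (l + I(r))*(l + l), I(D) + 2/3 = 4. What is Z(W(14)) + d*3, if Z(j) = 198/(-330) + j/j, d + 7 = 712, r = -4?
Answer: 10577/5 ≈ 2115.4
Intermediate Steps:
d = 705 (d = -7 + 712 = 705)
I(D) = 10/3 (I(D) = -2/3 + 4 = 10/3)
W(l) = 3 + l*(10/3 + l)/4 (W(l) = 3 + ((l + 10/3)*(l + l))/8 = 3 + ((10/3 + l)*(2*l))/8 = 3 + (2*l*(10/3 + l))/8 = 3 + l*(10/3 + l)/4)
Z(j) = 2/5 (Z(j) = 198*(-1/330) + 1 = -3/5 + 1 = 2/5)
Z(W(14)) + d*3 = 2/5 + 705*3 = 2/5 + 2115 = 10577/5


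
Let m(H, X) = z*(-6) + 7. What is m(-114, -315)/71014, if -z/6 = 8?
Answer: 295/71014 ≈ 0.0041541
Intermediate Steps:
z = -48 (z = -6*8 = -48)
m(H, X) = 295 (m(H, X) = -48*(-6) + 7 = 288 + 7 = 295)
m(-114, -315)/71014 = 295/71014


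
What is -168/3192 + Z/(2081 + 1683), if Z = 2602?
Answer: 22837/35758 ≈ 0.63865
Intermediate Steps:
-168/3192 + Z/(2081 + 1683) = -168/3192 + 2602/(2081 + 1683) = -168*1/3192 + 2602/3764 = -1/19 + 2602*(1/3764) = -1/19 + 1301/1882 = 22837/35758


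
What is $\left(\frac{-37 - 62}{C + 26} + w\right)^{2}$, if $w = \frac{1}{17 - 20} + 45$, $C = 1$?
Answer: $1681$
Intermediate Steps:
$w = \frac{134}{3}$ ($w = \frac{1}{-3} + 45 = - \frac{1}{3} + 45 = \frac{134}{3} \approx 44.667$)
$\left(\frac{-37 - 62}{C + 26} + w\right)^{2} = \left(\frac{-37 - 62}{1 + 26} + \frac{134}{3}\right)^{2} = \left(- \frac{99}{27} + \frac{134}{3}\right)^{2} = \left(\left(-99\right) \frac{1}{27} + \frac{134}{3}\right)^{2} = \left(- \frac{11}{3} + \frac{134}{3}\right)^{2} = 41^{2} = 1681$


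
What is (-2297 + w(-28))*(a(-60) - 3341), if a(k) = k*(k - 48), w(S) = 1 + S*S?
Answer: -4746168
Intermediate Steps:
w(S) = 1 + S²
a(k) = k*(-48 + k)
(-2297 + w(-28))*(a(-60) - 3341) = (-2297 + (1 + (-28)²))*(-60*(-48 - 60) - 3341) = (-2297 + (1 + 784))*(-60*(-108) - 3341) = (-2297 + 785)*(6480 - 3341) = -1512*3139 = -4746168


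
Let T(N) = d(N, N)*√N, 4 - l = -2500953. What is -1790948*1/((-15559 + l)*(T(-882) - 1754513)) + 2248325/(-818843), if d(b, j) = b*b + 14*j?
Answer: -1452943464456312691192874609/529163971542923284878152457 + 4798873821168*I*√2/215411245518747503033 ≈ -2.7457 + 3.1505e-8*I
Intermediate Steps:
l = 2500957 (l = 4 - 1*(-2500953) = 4 + 2500953 = 2500957)
d(b, j) = b² + 14*j
T(N) = √N*(N² + 14*N) (T(N) = (N² + 14*N)*√N = √N*(N² + 14*N))
-1790948*1/((-15559 + l)*(T(-882) - 1754513)) + 2248325/(-818843) = -1790948*1/((-15559 + 2500957)*((-882)^(3/2)*(14 - 882) - 1754513)) + 2248325/(-818843) = -1790948*1/(2485398*(-18522*I*√2*(-868) - 1754513)) + 2248325*(-1/818843) = -1790948*1/(2485398*(16077096*I*√2 - 1754513)) - 2248325/818843 = -1790948*1/(2485398*(-1754513 + 16077096*I*√2)) - 2248325/818843 = -1790948/(-4360663101174 + 39957982244208*I*√2) - 2248325/818843 = -2248325/818843 - 1790948/(-4360663101174 + 39957982244208*I*√2)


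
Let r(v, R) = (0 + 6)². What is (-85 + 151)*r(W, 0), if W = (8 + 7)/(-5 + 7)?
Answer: 2376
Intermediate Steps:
W = 15/2 ≈ 7.5000
r(v, R) = 36 (r(v, R) = 6² = 36)
(-85 + 151)*r(W, 0) = (-85 + 151)*36 = 66*36 = 2376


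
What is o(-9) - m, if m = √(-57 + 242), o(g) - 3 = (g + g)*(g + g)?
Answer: 327 - √185 ≈ 313.40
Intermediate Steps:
o(g) = 3 + 4*g² (o(g) = 3 + (g + g)*(g + g) = 3 + (2*g)*(2*g) = 3 + 4*g²)
m = √185 ≈ 13.601
o(-9) - m = (3 + 4*(-9)²) - √185 = (3 + 4*81) - √185 = (3 + 324) - √185 = 327 - √185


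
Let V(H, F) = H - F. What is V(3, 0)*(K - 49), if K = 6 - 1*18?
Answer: -183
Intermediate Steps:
K = -12 (K = 6 - 18 = -12)
V(3, 0)*(K - 49) = (3 - 1*0)*(-12 - 49) = (3 + 0)*(-61) = 3*(-61) = -183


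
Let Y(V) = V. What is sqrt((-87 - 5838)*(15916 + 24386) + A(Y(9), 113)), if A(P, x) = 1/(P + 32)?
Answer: I*sqrt(401404897309)/41 ≈ 15453.0*I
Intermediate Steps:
A(P, x) = 1/(32 + P)
sqrt((-87 - 5838)*(15916 + 24386) + A(Y(9), 113)) = sqrt((-87 - 5838)*(15916 + 24386) + 1/(32 + 9)) = sqrt(-5925*40302 + 1/41) = sqrt(-238789350 + 1/41) = sqrt(-9790363349/41) = I*sqrt(401404897309)/41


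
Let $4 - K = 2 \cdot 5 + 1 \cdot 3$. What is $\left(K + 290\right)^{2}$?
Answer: $78961$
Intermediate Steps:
$K = -9$ ($K = 4 - \left(2 \cdot 5 + 1 \cdot 3\right) = 4 - \left(10 + 3\right) = 4 - 13 = -9$)
$\left(K + 290\right)^{2} = \left(-9 + 290\right)^{2} = 281^{2} = 78961$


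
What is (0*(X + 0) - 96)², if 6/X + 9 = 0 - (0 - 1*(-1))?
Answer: 9216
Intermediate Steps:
X = -⅗ (X = 6/(-9 + (0 - (0 - 1*(-1)))) = 6/(-9 + (0 - (0 + 1))) = 6/(-9 + (0 - 1*1)) = 6/(-9 + (0 - 1)) = 6/(-9 - 1) = 6/(-10) = 6*(-⅒) = -⅗ ≈ -0.60000)
(0*(X + 0) - 96)² = (0*(-⅗ + 0) - 96)² = (0*(-⅗) - 96)² = (0 - 96)² = (-96)² = 9216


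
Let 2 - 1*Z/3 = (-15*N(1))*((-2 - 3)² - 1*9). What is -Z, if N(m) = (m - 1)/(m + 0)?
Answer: -6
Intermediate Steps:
N(m) = (-1 + m)/m
Z = 6 (Z = 6 - 3*(-15*(-1 + 1)/1)*((-2 - 3)² - 1*9) = 6 - 3*(-15*0)*((-5)² - 9) = 6 - 3*(-15*0)*(25 - 9) = 6 - 0*16 = 6 - 3*0 = 6 + 0 = 6)
-Z = -1*6 = -6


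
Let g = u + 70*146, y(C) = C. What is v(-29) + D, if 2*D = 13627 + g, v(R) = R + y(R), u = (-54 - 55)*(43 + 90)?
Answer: 4617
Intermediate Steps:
u = -14497 (u = -109*133 = -14497)
g = -4277 (g = -14497 + 70*146 = -14497 + 10220 = -4277)
v(R) = 2*R (v(R) = R + R = 2*R)
D = 4675 (D = (13627 - 4277)/2 = (½)*9350 = 4675)
v(-29) + D = 2*(-29) + 4675 = -58 + 4675 = 4617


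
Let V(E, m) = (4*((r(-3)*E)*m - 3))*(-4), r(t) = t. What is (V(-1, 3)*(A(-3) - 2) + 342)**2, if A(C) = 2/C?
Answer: 357604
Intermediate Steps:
V(E, m) = 48 + 48*E*m (V(E, m) = (4*((-3*E)*m - 3))*(-4) = (4*(-3*E*m - 3))*(-4) = (4*(-3 - 3*E*m))*(-4) = (-12 - 12*E*m)*(-4) = 48 + 48*E*m)
(V(-1, 3)*(A(-3) - 2) + 342)**2 = ((48 + 48*(-1)*3)*(2/(-3) - 2) + 342)**2 = ((48 - 144)*(2*(-1/3) - 2) + 342)**2 = (-96*(-2/3 - 2) + 342)**2 = (-96*(-8/3) + 342)**2 = (256 + 342)**2 = 598**2 = 357604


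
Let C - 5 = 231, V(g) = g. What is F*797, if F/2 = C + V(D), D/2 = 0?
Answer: 376184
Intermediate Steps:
D = 0 (D = 2*0 = 0)
C = 236 (C = 5 + 231 = 236)
F = 472 (F = 2*(236 + 0) = 2*236 = 472)
F*797 = 472*797 = 376184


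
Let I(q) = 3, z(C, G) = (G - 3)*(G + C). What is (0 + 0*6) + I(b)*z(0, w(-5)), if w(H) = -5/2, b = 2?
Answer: 165/4 ≈ 41.250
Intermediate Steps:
w(H) = -5/2 (w(H) = -5*½ = -5/2)
z(C, G) = (-3 + G)*(C + G)
(0 + 0*6) + I(b)*z(0, w(-5)) = (0 + 0*6) + 3*((-5/2)² - 3*0 - 3*(-5/2) + 0*(-5/2)) = (0 + 0) + 3*(25/4 + 0 + 15/2 + 0) = 0 + 3*(55/4) = 0 + 165/4 = 165/4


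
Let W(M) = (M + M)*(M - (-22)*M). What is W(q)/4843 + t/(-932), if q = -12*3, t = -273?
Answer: 56884251/4513676 ≈ 12.603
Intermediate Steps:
q = -36
W(M) = 46*M² (W(M) = (2*M)*(M + 22*M) = (2*M)*(23*M) = 46*M²)
W(q)/4843 + t/(-932) = (46*(-36)²)/4843 - 273/(-932) = (46*1296)*(1/4843) - 273*(-1/932) = 59616*(1/4843) + 273/932 = 59616/4843 + 273/932 = 56884251/4513676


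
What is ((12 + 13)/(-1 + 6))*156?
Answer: 780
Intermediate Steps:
((12 + 13)/(-1 + 6))*156 = (25/5)*156 = (25*(1/5))*156 = 5*156 = 780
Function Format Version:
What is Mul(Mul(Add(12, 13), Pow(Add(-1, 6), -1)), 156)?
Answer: 780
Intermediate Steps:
Mul(Mul(Add(12, 13), Pow(Add(-1, 6), -1)), 156) = Mul(Mul(25, Pow(5, -1)), 156) = Mul(Mul(25, Rational(1, 5)), 156) = Mul(5, 156) = 780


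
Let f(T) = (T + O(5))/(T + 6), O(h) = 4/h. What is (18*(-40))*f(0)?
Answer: -96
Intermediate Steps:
f(T) = (⅘ + T)/(6 + T) (f(T) = (T + 4/5)/(T + 6) = (T + 4*(⅕))/(6 + T) = (T + ⅘)/(6 + T) = (⅘ + T)/(6 + T))
(18*(-40))*f(0) = (18*(-40))*((⅘ + 0)/(6 + 0)) = -720*4/(6*5) = -120*4/5 = -720*2/15 = -96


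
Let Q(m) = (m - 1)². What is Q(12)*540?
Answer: 65340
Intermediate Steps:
Q(m) = (-1 + m)²
Q(12)*540 = (-1 + 12)²*540 = 11²*540 = 121*540 = 65340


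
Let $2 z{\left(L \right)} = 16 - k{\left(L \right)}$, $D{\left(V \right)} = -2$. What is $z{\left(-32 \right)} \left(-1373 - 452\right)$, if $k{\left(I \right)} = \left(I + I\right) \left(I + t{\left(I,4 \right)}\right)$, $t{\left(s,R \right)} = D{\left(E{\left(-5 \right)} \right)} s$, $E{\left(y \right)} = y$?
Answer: $-1883400$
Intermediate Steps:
$t{\left(s,R \right)} = - 2 s$
$k{\left(I \right)} = - 2 I^{2}$ ($k{\left(I \right)} = \left(I + I\right) \left(I - 2 I\right) = 2 I \left(- I\right) = - 2 I^{2}$)
$z{\left(L \right)} = 8 + L^{2}$ ($z{\left(L \right)} = \frac{16 - - 2 L^{2}}{2} = \frac{16 + 2 L^{2}}{2} = 8 + L^{2}$)
$z{\left(-32 \right)} \left(-1373 - 452\right) = \left(8 + \left(-32\right)^{2}\right) \left(-1373 - 452\right) = \left(8 + 1024\right) \left(-1825\right) = 1032 \left(-1825\right) = -1883400$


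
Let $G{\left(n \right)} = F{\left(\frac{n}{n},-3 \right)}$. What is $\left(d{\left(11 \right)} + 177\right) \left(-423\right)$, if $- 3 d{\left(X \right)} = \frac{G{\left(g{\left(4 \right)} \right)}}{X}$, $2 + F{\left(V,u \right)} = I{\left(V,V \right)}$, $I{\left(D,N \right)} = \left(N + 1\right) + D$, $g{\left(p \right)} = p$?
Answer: $- \frac{823440}{11} \approx -74858.0$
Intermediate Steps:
$I{\left(D,N \right)} = 1 + D + N$ ($I{\left(D,N \right)} = \left(1 + N\right) + D = 1 + D + N$)
$F{\left(V,u \right)} = -1 + 2 V$ ($F{\left(V,u \right)} = -2 + \left(1 + V + V\right) = -2 + \left(1 + 2 V\right) = -1 + 2 V$)
$G{\left(n \right)} = 1$ ($G{\left(n \right)} = -1 + 2 \frac{n}{n} = -1 + 2 \cdot 1 = -1 + 2 = 1$)
$d{\left(X \right)} = - \frac{1}{3 X}$ ($d{\left(X \right)} = - \frac{1 \frac{1}{X}}{3} = - \frac{1}{3 X}$)
$\left(d{\left(11 \right)} + 177\right) \left(-423\right) = \left(- \frac{1}{3 \cdot 11} + 177\right) \left(-423\right) = \left(\left(- \frac{1}{3}\right) \frac{1}{11} + 177\right) \left(-423\right) = \left(- \frac{1}{33} + 177\right) \left(-423\right) = \frac{5840}{33} \left(-423\right) = - \frac{823440}{11}$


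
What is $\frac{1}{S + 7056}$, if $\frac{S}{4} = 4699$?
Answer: $\frac{1}{25852} \approx 3.8682 \cdot 10^{-5}$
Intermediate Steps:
$S = 18796$ ($S = 4 \cdot 4699 = 18796$)
$\frac{1}{S + 7056} = \frac{1}{18796 + 7056} = \frac{1}{25852}$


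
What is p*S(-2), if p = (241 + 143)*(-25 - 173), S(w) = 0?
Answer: 0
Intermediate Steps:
p = -76032 (p = 384*(-198) = -76032)
p*S(-2) = -76032*0 = 0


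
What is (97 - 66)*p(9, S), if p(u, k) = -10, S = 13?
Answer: -310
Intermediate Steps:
(97 - 66)*p(9, S) = (97 - 66)*(-10) = 31*(-10) = -310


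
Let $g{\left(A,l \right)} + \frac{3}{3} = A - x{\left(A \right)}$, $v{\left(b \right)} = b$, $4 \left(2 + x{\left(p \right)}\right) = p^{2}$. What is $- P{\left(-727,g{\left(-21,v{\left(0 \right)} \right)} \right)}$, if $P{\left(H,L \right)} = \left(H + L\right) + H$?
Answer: $\frac{6337}{4} \approx 1584.3$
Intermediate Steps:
$x{\left(p \right)} = -2 + \frac{p^{2}}{4}$
$g{\left(A,l \right)} = 1 + A - \frac{A^{2}}{4}$ ($g{\left(A,l \right)} = -1 - \left(-2 - A + \frac{A^{2}}{4}\right) = -1 + \left(2 + A - \frac{A^{2}}{4}\right) = 1 + A - \frac{A^{2}}{4}$)
$P{\left(H,L \right)} = L + 2 H$
$- P{\left(-727,g{\left(-21,v{\left(0 \right)} \right)} \right)} = - (\left(1 - 21 - \frac{\left(-21\right)^{2}}{4}\right) + 2 \left(-727\right)) = - (\left(1 - 21 - \frac{441}{4}\right) - 1454) = - (- \frac{521}{4} - 1454) = \left(-1\right) \left(- \frac{6337}{4}\right) = \frac{6337}{4}$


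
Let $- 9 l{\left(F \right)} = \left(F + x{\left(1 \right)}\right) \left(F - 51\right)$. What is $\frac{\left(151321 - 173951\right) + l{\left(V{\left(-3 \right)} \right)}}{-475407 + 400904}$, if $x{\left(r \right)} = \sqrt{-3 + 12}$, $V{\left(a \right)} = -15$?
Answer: $\frac{22718}{74503} \approx 0.30493$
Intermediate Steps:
$x{\left(r \right)} = 3$ ($x{\left(r \right)} = \sqrt{9} = 3$)
$l{\left(F \right)} = - \frac{\left(-51 + F\right) \left(3 + F\right)}{9}$ ($l{\left(F \right)} = - \frac{\left(F + 3\right) \left(F - 51\right)}{9} = - \frac{\left(3 + F\right) \left(-51 + F\right)}{9} = - \frac{\left(-51 + F\right) \left(3 + F\right)}{9}$)
$\frac{\left(151321 - 173951\right) + l{\left(V{\left(-3 \right)} \right)}}{-475407 + 400904} = \frac{\left(151321 - 173951\right) + \left(17 - \frac{\left(-15\right)^{2}}{9} + \frac{16}{3} \left(-15\right)\right)}{-475407 + 400904} = \frac{-22630 - 88}{-74503} = \left(-22630 - 88\right) \left(- \frac{1}{74503}\right) = \left(-22718\right) \left(- \frac{1}{74503}\right) = \frac{22718}{74503}$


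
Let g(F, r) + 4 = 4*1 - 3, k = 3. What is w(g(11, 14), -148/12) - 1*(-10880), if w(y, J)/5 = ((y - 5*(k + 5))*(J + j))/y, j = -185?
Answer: -29360/9 ≈ -3262.2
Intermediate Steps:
g(F, r) = -3 (g(F, r) = -4 + (4*1 - 3) = -4 + (4 - 3) = -4 + 1 = -3)
w(y, J) = 5*(-185 + J)*(-40 + y)/y (w(y, J) = 5*(((y - 5*(3 + 5))*(J - 185))/y) = 5*(((y - 5*8)*(-185 + J))/y) = 5*(((y - 40)*(-185 + J))/y) = 5*(((-40 + y)*(-185 + J))/y) = 5*(((-185 + J)*(-40 + y))/y) = 5*((-185 + J)*(-40 + y)/y) = 5*(-185 + J)*(-40 + y)/y)
w(g(11, 14), -148/12) - 1*(-10880) = 5*(7400 - (-5920)/12 - 3*(-185 - 148/12))/(-3) - 1*(-10880) = 5*(-⅓)*(7400 - (-5920)/12 - 3*(-185 - 148*1/12)) + 10880 = 5*(-⅓)*(7400 - 40*(-37/3) - 3*(-185 - 37/3)) + 10880 = 5*(-⅓)*(7400 + 1480/3 - 3*(-592/3)) + 10880 = 5*(-⅓)*(7400 + 1480/3 + 592) + 10880 = 5*(-⅓)*(25456/3) + 10880 = -127280/9 + 10880 = -29360/9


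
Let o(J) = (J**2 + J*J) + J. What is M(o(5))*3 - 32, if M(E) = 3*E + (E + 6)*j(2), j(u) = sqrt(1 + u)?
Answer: 463 + 183*sqrt(3) ≈ 779.96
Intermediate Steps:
o(J) = J + 2*J**2 (o(J) = (J**2 + J**2) + J = 2*J**2 + J = J + 2*J**2)
M(E) = 3*E + sqrt(3)*(6 + E) (M(E) = 3*E + (E + 6)*sqrt(1 + 2) = 3*E + (6 + E)*sqrt(3) = 3*E + sqrt(3)*(6 + E))
M(o(5))*3 - 32 = (3*(5*(1 + 2*5)) + 6*sqrt(3) + (5*(1 + 2*5))*sqrt(3))*3 - 32 = (3*(5*(1 + 10)) + 6*sqrt(3) + (5*(1 + 10))*sqrt(3))*3 - 32 = (3*(5*11) + 6*sqrt(3) + (5*11)*sqrt(3))*3 - 32 = (3*55 + 6*sqrt(3) + 55*sqrt(3))*3 - 32 = (165 + 6*sqrt(3) + 55*sqrt(3))*3 - 32 = (165 + 61*sqrt(3))*3 - 32 = (495 + 183*sqrt(3)) - 32 = 463 + 183*sqrt(3)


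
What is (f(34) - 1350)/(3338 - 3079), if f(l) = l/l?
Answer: -1349/259 ≈ -5.2085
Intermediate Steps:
f(l) = 1
(f(34) - 1350)/(3338 - 3079) = (1 - 1350)/(3338 - 3079) = -1349/259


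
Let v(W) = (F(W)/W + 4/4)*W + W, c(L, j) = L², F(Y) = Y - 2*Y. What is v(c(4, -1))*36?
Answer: 576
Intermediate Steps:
F(Y) = -Y
v(W) = W (v(W) = ((-W)/W + 4/4)*W + W = (-1 + 4*(¼))*W + W = (-1 + 1)*W + W = 0*W + W = 0 + W = W)
v(c(4, -1))*36 = 4²*36 = 16*36 = 576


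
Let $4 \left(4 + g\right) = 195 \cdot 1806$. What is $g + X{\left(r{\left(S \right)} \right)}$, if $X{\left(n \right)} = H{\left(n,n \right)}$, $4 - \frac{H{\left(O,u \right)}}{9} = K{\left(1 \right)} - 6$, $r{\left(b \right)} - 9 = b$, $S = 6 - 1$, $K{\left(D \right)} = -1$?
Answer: $\frac{176275}{2} \approx 88138.0$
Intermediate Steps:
$S = 5$ ($S = 6 - 1 = 5$)
$r{\left(b \right)} = 9 + b$
$g = \frac{176077}{2}$ ($g = -4 + \frac{195 \cdot 1806}{4} = -4 + \frac{1}{4} \cdot 352170 = -4 + \frac{176085}{2} = \frac{176077}{2} \approx 88039.0$)
$H{\left(O,u \right)} = 99$ ($H{\left(O,u \right)} = 36 - 9 \left(-1 - 6\right) = 36 - -63 = 36 + 63 = 99$)
$X{\left(n \right)} = 99$
$g + X{\left(r{\left(S \right)} \right)} = \frac{176077}{2} + 99 = \frac{176275}{2}$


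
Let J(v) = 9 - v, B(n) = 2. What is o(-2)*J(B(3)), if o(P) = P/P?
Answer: 7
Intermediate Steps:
o(P) = 1
o(-2)*J(B(3)) = 1*(9 - 1*2) = 1*(9 - 2) = 1*7 = 7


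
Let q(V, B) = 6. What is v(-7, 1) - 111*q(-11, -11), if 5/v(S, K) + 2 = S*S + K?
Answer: -31963/48 ≈ -665.90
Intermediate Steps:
v(S, K) = 5/(-2 + K + S²) (v(S, K) = 5/(-2 + (S*S + K)) = 5/(-2 + (S² + K)) = 5/(-2 + (K + S²)) = 5/(-2 + K + S²))
v(-7, 1) - 111*q(-11, -11) = 5/(-2 + 1 + (-7)²) - 111*6 = 5/(-2 + 1 + 49) - 666 = 5/48 - 666 = -31963/48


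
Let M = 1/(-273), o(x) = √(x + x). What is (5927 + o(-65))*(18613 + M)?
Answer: 30117149596/273 + 5081348*I*√130/273 ≈ 1.1032e+8 + 2.1222e+5*I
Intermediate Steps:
o(x) = √2*√x (o(x) = √(2*x) = √2*√x)
M = -1/273 ≈ -0.0036630
(5927 + o(-65))*(18613 + M) = (5927 + √2*√(-65))*(18613 - 1/273) = (5927 + √2*(I*√65))*(5081348/273) = (5927 + I*√130)*(5081348/273) = 30117149596/273 + 5081348*I*√130/273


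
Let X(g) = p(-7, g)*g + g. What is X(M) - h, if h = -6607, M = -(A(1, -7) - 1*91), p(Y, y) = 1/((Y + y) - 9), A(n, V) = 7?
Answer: 113768/17 ≈ 6692.2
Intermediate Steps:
p(Y, y) = 1/(-9 + Y + y)
M = 84 (M = -(7 - 1*91) = -(7 - 91) = -1*(-84) = 84)
X(g) = g + g/(-16 + g) (X(g) = g/(-9 - 7 + g) + g = g/(-16 + g) + g = g + g/(-16 + g))
X(M) - h = 84*(-15 + 84)/(-16 + 84) - 1*(-6607) = 84*69/68 + 6607 = 84*(1/68)*69 + 6607 = 1449/17 + 6607 = 113768/17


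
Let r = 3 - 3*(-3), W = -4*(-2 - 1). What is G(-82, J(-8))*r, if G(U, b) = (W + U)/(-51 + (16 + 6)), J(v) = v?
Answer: 840/29 ≈ 28.966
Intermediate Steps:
W = 12 (W = -4*(-3) = 12)
G(U, b) = -12/29 - U/29 (G(U, b) = (12 + U)/(-51 + (16 + 6)) = (12 + U)/(-51 + 22) = (12 + U)/(-29) = (12 + U)*(-1/29) = -12/29 - U/29)
r = 12 (r = 3 + 9 = 12)
G(-82, J(-8))*r = (-12/29 - 1/29*(-82))*12 = (-12/29 + 82/29)*12 = (70/29)*12 = 840/29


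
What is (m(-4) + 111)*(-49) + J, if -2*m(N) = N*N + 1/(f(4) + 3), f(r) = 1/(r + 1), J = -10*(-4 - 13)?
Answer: -155819/32 ≈ -4869.3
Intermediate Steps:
J = 170 (J = -10*(-17) = 170)
f(r) = 1/(1 + r)
m(N) = -5/32 - N²/2 (m(N) = -(N*N + 1/(1/(1 + 4) + 3))/2 = -(N² + 1/(1/5 + 3))/2 = -(N² + 1/(⅕ + 3))/2 = -(N² + 1/(16/5))/2 = -(N² + 5/16)/2 = -(5/16 + N²)/2 = -5/32 - N²/2)
(m(-4) + 111)*(-49) + J = ((-5/32 - ½*(-4)²) + 111)*(-49) + 170 = ((-5/32 - ½*16) + 111)*(-49) + 170 = ((-5/32 - 8) + 111)*(-49) + 170 = (-261/32 + 111)*(-49) + 170 = (3291/32)*(-49) + 170 = -161259/32 + 170 = -155819/32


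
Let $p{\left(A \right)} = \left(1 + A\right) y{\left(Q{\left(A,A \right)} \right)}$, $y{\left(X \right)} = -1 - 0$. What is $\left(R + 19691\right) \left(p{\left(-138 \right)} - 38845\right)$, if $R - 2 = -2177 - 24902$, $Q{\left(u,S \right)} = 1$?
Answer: $285897288$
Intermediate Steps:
$y{\left(X \right)} = -1$ ($y{\left(X \right)} = -1 + 0 = -1$)
$R = -27077$ ($R = 2 - 27079 = -27077$)
$p{\left(A \right)} = -1 - A$ ($p{\left(A \right)} = \left(1 + A\right) \left(-1\right) = -1 - A$)
$\left(R + 19691\right) \left(p{\left(-138 \right)} - 38845\right) = \left(-27077 + 19691\right) \left(\left(-1 - -138\right) - 38845\right) = - 7386 \left(\left(-1 + 138\right) - 38845\right) = - 7386 \left(137 - 38845\right) = \left(-7386\right) \left(-38708\right) = 285897288$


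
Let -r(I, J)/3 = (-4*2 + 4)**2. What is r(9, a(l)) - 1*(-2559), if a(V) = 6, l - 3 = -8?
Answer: 2511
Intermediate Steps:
l = -5 (l = 3 - 8 = -5)
r(I, J) = -48 (r(I, J) = -3*(-4*2 + 4)**2 = -3*(-8 + 4)**2 = -3*(-4)**2 = -3*16 = -48)
r(9, a(l)) - 1*(-2559) = -48 - 1*(-2559) = -48 + 2559 = 2511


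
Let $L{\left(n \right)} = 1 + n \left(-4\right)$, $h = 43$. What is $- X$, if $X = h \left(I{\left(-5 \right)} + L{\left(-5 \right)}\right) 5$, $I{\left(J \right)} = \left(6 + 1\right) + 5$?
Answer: $-7095$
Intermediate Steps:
$L{\left(n \right)} = 1 - 4 n$
$I{\left(J \right)} = 12$ ($I{\left(J \right)} = 7 + 5 = 12$)
$X = 7095$ ($X = 43 \left(12 + \left(1 - -20\right)\right) 5 = 43 \left(12 + \left(1 + 20\right)\right) 5 = 43 \left(12 + 21\right) 5 = 43 \cdot 33 \cdot 5 = 1419 \cdot 5 = 7095$)
$- X = \left(-1\right) 7095 = -7095$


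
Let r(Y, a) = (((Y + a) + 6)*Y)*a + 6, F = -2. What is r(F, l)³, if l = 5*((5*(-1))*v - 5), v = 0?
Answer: -1137893184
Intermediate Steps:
l = -25 (l = 5*((5*(-1))*0 - 5) = 5*(-5*0 - 5) = 5*(0 - 5) = 5*(-5) = -25)
r(Y, a) = 6 + Y*a*(6 + Y + a) (r(Y, a) = ((6 + Y + a)*Y)*a + 6 = (Y*(6 + Y + a))*a + 6 = Y*a*(6 + Y + a) + 6 = 6 + Y*a*(6 + Y + a))
r(F, l)³ = (6 - 2*(-25)² - 25*(-2)² + 6*(-2)*(-25))³ = (6 - 2*625 - 25*4 + 300)³ = (6 - 1250 - 100 + 300)³ = (-1044)³ = -1137893184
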